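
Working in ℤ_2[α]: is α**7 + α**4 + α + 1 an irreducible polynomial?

Write h(α) = α**7 + α**4 + α + 1.
Check for roots in ℤ_2: h(0) = 1; h(1) = 0 → root.
h(1) = 0, so (α − 1) divides h(α); h is reducible.

No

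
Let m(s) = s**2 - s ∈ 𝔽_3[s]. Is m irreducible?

Check for roots in 𝔽_3: m(0) = 0 → root; m(1) = 0 → root; m(2) = 2.
m(0) = 0, so (s) divides m(s); m is reducible.

No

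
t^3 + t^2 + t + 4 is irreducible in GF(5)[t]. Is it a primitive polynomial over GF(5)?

No

Write f(t) = t^3 + t^2 + t + 4.
|GF(5^3)^×| = 5^3 − 1 = 124. Prime factorization: 124 = 2^2·31.
f is primitive ⇔ t has order 124 in GF(5)[t]/(f), i.e. t^(124/q) ≠ 1 for each prime q | 124.
t^(62) mod f = 1
t^(4) mod f = 2t + 4.
Since t^(62) = 1, the order of t divides 62 < 124; not primitive.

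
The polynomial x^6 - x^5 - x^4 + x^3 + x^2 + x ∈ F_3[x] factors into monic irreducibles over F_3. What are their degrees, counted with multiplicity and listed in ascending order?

Write h(x) = x^6 - x^5 - x^4 + x^3 + x^2 + x.
Roots in F_3: h(0) = 0 → root; h(1) = 2; h(2) = 0 → root.
Linear factors from roots: (x), (x + 1).
Complete factorization: h(x) = (x)·(x + 1)·(x^4 + x^3 + x^2 + 1).
Factor degrees with multiplicity: 1 + 1 + 4 = 6.

1, 1, 4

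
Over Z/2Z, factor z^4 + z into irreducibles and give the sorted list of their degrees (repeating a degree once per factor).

Write h(z) = z^4 + z.
Roots in Z/2Z: h(0) = 0 → root; h(1) = 0 → root.
Linear factors from roots: (z), (z + 1).
Complete factorization: h(z) = (z)·(z + 1)·(z^2 + z + 1).
Factor degrees with multiplicity: 1 + 1 + 2 = 4.

1, 1, 2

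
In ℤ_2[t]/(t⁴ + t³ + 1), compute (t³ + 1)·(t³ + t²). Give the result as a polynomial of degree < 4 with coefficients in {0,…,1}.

Multiply in ℤ_2[t]: (t³ + 1)·(t³ + t²) = t⁶ + t⁵ + t³ + t².
Reduce using t⁴ ≡ t³ + 1 (mod t⁴ + t³ + 1).
Reduced: t³.

t^3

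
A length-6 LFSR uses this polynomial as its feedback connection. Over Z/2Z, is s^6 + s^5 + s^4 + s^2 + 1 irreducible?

Write f(s) = s^6 + s^5 + s^4 + s^2 + 1.
Check for roots in Z/2Z: f(0) = 1; f(1) = 1.
No roots, so no linear factors.
Monic irreducibles of degree 2 over GF(2): s^2 + s + 1.
None of them divide f (all give nonzero remainder).
Monic irreducibles of degree 3 over GF(2): s^3 + s + 1, s^3 + s^2 + 1.
None of them divide f (all give nonzero remainder).
No irreducible factor of degree ≤ 3 exists, so f is irreducible over GF(2).

Yes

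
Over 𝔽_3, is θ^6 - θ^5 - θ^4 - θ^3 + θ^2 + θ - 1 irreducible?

Yes

Write m(θ) = θ^6 - θ^5 - θ^4 - θ^3 + θ^2 + θ - 1.
Check for roots in 𝔽_3: m(0) = 2; m(1) = 2; m(2) = 1.
No roots, so no linear factors.
Monic irreducibles of degree 2 over GF(3): θ^2 + 1, θ^2 + θ - 1, θ^2 - θ - 1.
None of them divide m (all give nonzero remainder).
Degree-3 irreducible divisors: test the 8 monic irreducibles of degree 3 over GF(3).
None of them divide m (all give nonzero remainder).
No irreducible factor of degree ≤ 3 exists, so m is irreducible over GF(3).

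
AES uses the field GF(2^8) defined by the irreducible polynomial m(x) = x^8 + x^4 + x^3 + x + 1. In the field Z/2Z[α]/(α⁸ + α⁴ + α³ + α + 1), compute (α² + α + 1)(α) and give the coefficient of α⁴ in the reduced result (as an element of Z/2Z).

Multiply in Z/2Z[α]: (α² + α + 1)·(α) = α³ + α² + α.
Reduced: α³ + α² + α.

0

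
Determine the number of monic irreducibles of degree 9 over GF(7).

The number of monic irreducibles of degree 9 over GF(7) is (1/9)·Σ_{d∣9} μ(9/d) 7^d.
Divisors of 9: 1, 3, 9; μ(9/d) for each: 0, -1, 1.
Σ = − 7^3 + 7^9 = 40353264.
N = 40353264/9 = 4483696.

4483696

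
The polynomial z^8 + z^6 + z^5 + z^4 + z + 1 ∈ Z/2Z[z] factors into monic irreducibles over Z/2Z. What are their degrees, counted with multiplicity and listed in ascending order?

Write f(z) = z^8 + z^6 + z^5 + z^4 + z + 1.
Roots in Z/2Z: f(0) = 1; f(1) = 0 → root.
Linear factors from roots: (z + 1).
Complete factorization: f(z) = (z + 1)^2·(z^2 + z + 1)·(z^4 + z^3 + 1).
Factor degrees with multiplicity: 1 + 1 + 2 + 4 = 8.

1, 1, 2, 4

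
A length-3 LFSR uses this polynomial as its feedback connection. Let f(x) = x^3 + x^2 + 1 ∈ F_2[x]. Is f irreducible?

Check for roots in F_2: f(0) = 1; f(1) = 1.
No roots. A degree-3 polynomial over a field with no linear factor is irreducible.

Yes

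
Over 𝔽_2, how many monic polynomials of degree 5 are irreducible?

x^(2^5) − x is the product of all monic irreducibles of degree dividing 5; Möbius inversion gives N = (1/5) Σ μ(5/d)·2^d.
Divisors of 5: 1, 5; μ(5/d) for each: -1, 1.
Σ = − 2^1 + 2^5 = 30.
N = 30/5 = 6.

6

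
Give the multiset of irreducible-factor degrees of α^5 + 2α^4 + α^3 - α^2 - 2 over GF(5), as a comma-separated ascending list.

2, 3

Write g(α) = α^5 + 2α^4 + α^3 - α^2 - 2.
Roots in GF(5): g(0) = 3; g(1) = 1; g(2) = 1; g(3) = 1; g(4) = 2.
Complete factorization: g(α) = (α^2 + α + 2)·(α^3 + α^2 - 2α - 1).
Factor degrees with multiplicity: 2 + 3 = 5.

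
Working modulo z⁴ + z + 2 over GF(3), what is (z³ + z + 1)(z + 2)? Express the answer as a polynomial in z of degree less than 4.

Multiply in GF(3)[z]: (z³ + z + 1)·(z + 2) = z⁴ + 2z³ + z² + 2.
Reduce using z⁴ ≡ 2z + 1 (mod z⁴ + z + 2).
Reduced: 2z³ + z² + 2z.

2z^3 + z^2 + 2z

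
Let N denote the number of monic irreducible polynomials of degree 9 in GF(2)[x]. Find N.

56

Gauss's count: N_{2}(9) = (1/9) Σ_{d|9} μ(9/d)·2^d.
Divisors of 9: 1, 3, 9; μ(9/d) for each: 0, -1, 1.
Σ = − 2^3 + 2^9 = 504.
N = 504/9 = 56.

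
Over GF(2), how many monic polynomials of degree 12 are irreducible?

335

Gauss's count: N_{2}(12) = (1/12) Σ_{d|12} μ(12/d)·2^d.
Divisors of 12: 1, 2, 3, 4, 6, 12; μ(12/d) for each: 0, 1, 0, -1, -1, 1.
Σ = 2^2 − 2^4 − 2^6 + 2^12 = 4020.
N = 4020/12 = 335.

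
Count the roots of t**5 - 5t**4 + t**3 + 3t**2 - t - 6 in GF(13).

1

Write g(t) = t**5 - 5t**4 + t**3 + 3t**2 - t - 6.
Evaluate at each of the 13 elements of GF(13):
g(0) = 7; g(1) = 6; g(2) = 3; g(3) = 0 → root; g(4) = 2; g(5) = 7; g(6) = 9; g(7) = 1; g(8) = 4; g(9) = 5; g(10) = 12; g(11) = 5; g(12) = 4.
Roots: {3}.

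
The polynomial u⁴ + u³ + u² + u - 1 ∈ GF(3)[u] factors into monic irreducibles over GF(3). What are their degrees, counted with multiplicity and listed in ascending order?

Write g(u) = u⁴ + u³ + u² + u - 1.
Roots in GF(3): g(0) = 2; g(1) = 0 → root; g(2) = 2.
Linear factors from roots: (u - 1).
Complete factorization: g(u) = (u - 1)·(u³ - u² + 1).
Factor degrees with multiplicity: 1 + 3 = 4.

1, 3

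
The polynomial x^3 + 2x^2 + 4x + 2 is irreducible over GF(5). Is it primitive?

Yes

Write f(x) = x^3 + 2x^2 + 4x + 2.
|GF(5^3)^×| = 5^3 − 1 = 124. Prime factorization: 124 = 2^2·31.
f is primitive ⇔ x has order 124 in GF(5)[x]/(f), i.e. x^(124/q) ≠ 1 for each prime q | 124.
x^(62) mod f = 4.
x^(4) mod f = x + 4.
None equal 1, so x has full order 124; f is primitive.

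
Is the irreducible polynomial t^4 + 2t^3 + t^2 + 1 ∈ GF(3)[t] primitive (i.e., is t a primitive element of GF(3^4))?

Write f(t) = t^4 + 2t^3 + t^2 + 1.
|GF(3^4)^×| = 3^4 − 1 = 80. Prime factorization: 80 = 2^4·5.
f is primitive ⇔ t has order 80 in GF(3)[t]/(f), i.e. t^(80/q) ≠ 1 for each prime q | 80.
t^(40) mod f = 1
t^(16) mod f = t^3 + t^2 + 2t.
Since t^(40) = 1, the order of t divides 40 < 80; not primitive.

No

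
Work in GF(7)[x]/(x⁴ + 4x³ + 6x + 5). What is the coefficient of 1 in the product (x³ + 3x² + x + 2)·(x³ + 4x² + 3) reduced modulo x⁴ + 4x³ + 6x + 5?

1

Multiply in GF(7)[x]: (x³ + 3x² + x + 2)·(x³ + 4x² + 3) = x⁶ + 6x⁴ + 2x³ + 3x² + 3x + 6.
Reduce using x⁴ ≡ 3x³ + x + 2 (mod x⁴ + 4x³ + 6x + 5).
Reduced: 6x³ + x² + 3x + 1.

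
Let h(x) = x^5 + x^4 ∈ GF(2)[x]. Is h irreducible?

Check for roots in GF(2): h(0) = 0 → root; h(1) = 0 → root.
h(0) = 0, so (x) divides h(x); h is reducible.

No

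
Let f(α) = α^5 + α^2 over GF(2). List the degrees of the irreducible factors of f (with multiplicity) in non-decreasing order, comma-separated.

1, 1, 1, 2

Roots in GF(2): f(0) = 0 → root; f(1) = 0 → root.
Linear factors from roots: (α), (α + 1).
Complete factorization: f(α) = (α + 1)·(α)^2·(α^2 + α + 1).
Factor degrees with multiplicity: 1 + 1 + 1 + 2 = 5.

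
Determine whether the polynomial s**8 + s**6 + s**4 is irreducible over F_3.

No

Write h(s) = s**8 + s**6 + s**4.
Check for roots in F_3: h(0) = 0 → root; h(1) = 0 → root; h(2) = 0 → root.
h(0) = 0, so (s) divides h(s); h is reducible.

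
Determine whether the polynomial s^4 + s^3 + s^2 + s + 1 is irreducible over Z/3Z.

Write g(s) = s^4 + s^3 + s^2 + s + 1.
Check for roots in Z/3Z: g(0) = 1; g(1) = 2; g(2) = 1.
No roots, so no linear factors.
Monic irreducibles of degree 2 over GF(3): s^2 + 1, s^2 + s - 1, s^2 - s - 1.
None of them divide g (all give nonzero remainder).
No irreducible factor of degree ≤ 2 exists, so g is irreducible over GF(3).

Yes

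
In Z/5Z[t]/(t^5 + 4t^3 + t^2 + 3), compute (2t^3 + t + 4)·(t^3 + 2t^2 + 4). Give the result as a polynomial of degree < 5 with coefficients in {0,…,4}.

Multiply in Z/5Z[t]: (2t^3 + t + 4)·(t^3 + 2t^2 + 4) = 2t^6 + 4t^5 + t^4 + 4t^3 + 3t^2 + 4t + 1.
Reduce using t^5 ≡ t^3 + 4t^2 + 2 (mod t^5 + 4t^3 + t^2 + 3).
Reduced: 3t^4 + t^3 + 4t^2 + 3t + 4.

3t^4 + t^3 + 4t^2 + 3t + 4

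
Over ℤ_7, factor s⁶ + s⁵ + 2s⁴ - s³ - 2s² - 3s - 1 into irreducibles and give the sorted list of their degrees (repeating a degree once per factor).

Write h(s) = s⁶ + s⁵ + 2s⁴ - s³ - 2s² - 3s - 1.
Linear factors from roots: (s - 2), (s + 3).
Complete factorization: h(s) = (s + 3)·(s - 2)·(s² + 2s + 3)·(s² - 2s + 2).
Factor degrees with multiplicity: 1 + 1 + 2 + 2 = 6.

1, 1, 2, 2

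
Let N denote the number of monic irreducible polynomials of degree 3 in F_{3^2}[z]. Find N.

240

The number of monic irreducibles of degree 3 over GF(9) is (1/3)·Σ_{d∣3} μ(3/d) 9^d.
Divisors of 3: 1, 3; μ(3/d) for each: -1, 1.
Σ = − 9^1 + 9^3 = 720.
N = 720/3 = 240.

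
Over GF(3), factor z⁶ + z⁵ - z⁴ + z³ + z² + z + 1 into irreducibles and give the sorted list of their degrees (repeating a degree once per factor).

Write h(z) = z⁶ + z⁵ - z⁴ + z³ + z² + z + 1.
Roots in GF(3): h(0) = 1; h(1) = 2; h(2) = 2.
Complete factorization: h(z) = (z³ - z² + 1)·(z³ - z² + z + 1).
Factor degrees with multiplicity: 3 + 3 = 6.

3, 3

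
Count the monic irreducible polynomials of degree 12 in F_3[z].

44220

Gauss's count: N_{3}(12) = (1/12) Σ_{d|12} μ(12/d)·3^d.
Divisors of 12: 1, 2, 3, 4, 6, 12; μ(12/d) for each: 0, 1, 0, -1, -1, 1.
Σ = 3^2 − 3^4 − 3^6 + 3^12 = 530640.
N = 530640/12 = 44220.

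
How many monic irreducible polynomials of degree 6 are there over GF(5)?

By the necklace-counting formula, N_5(6) = (1/6) Σ_{d|6} μ(6/d)·5^d.
Divisors of 6: 1, 2, 3, 6; μ(6/d) for each: 1, -1, -1, 1.
Σ = 5^1 − 5^2 − 5^3 + 5^6 = 15480.
N = 15480/6 = 2580.

2580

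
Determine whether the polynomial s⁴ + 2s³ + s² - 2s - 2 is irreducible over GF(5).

No

Write m(s) = s⁴ + 2s³ + s² - 2s - 2.
Check for roots in GF(5): m(0) = 3; m(1) = 0 → root; m(2) = 0 → root; m(3) = 1; m(4) = 0 → root.
m(1) = 0, so (s − 1) divides m(s); m is reducible.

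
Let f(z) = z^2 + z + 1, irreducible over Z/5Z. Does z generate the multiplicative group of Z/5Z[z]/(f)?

|GF(5^2)^×| = 5^2 − 1 = 24. Prime factorization: 24 = 2^3·3.
f is primitive ⇔ z has order 24 in GF(5)[z]/(f), i.e. z^(24/q) ≠ 1 for each prime q | 24.
z^(12) mod f = 1
z^(8) mod f = 4z + 4.
Since z^(12) = 1, the order of z divides 12 < 24; not primitive.

No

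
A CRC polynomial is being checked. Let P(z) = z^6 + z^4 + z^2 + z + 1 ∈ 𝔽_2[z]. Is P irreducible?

Yes

Check for roots in 𝔽_2: P(0) = 1; P(1) = 1.
No roots, so no linear factors.
Monic irreducibles of degree 2 over GF(2): z^2 + z + 1.
None of them divide P (all give nonzero remainder).
Monic irreducibles of degree 3 over GF(2): z^3 + z + 1, z^3 + z^2 + 1.
None of them divide P (all give nonzero remainder).
No irreducible factor of degree ≤ 3 exists, so P is irreducible over GF(2).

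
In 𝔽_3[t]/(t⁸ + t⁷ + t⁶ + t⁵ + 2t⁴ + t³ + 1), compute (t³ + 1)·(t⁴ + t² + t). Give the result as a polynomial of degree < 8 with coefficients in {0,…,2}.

t^7 + t^5 + 2t^4 + t^2 + t

Multiply in 𝔽_3[t]: (t³ + 1)·(t⁴ + t² + t) = t⁷ + t⁵ + 2t⁴ + t² + t.
Reduced: t⁷ + t⁵ + 2t⁴ + t² + t.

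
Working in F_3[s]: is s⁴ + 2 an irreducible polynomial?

No

Write g(s) = s⁴ + 2.
Check for roots in F_3: g(0) = 2; g(1) = 0 → root; g(2) = 0 → root.
g(1) = 0, so (s − 1) divides g(s); g is reducible.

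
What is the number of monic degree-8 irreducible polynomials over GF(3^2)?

By the necklace-counting formula, N_9(8) = (1/8) Σ_{d|8} μ(8/d)·9^d.
Divisors of 8: 1, 2, 4, 8; μ(8/d) for each: 0, 0, -1, 1.
Σ = − 9^4 + 9^8 = 43040160.
N = 43040160/8 = 5380020.

5380020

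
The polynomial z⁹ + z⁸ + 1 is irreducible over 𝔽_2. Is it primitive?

Write f(z) = z⁹ + z⁸ + 1.
|GF(2^9)^×| = 2^9 − 1 = 511. Prime factorization: 511 = 7·73.
f is primitive ⇔ z has order 511 in GF(2)[z]/(f), i.e. z^(511/q) ≠ 1 for each prime q | 511.
z^(73) mod f = 1
z^(7) mod f = z⁷.
Since z^(73) = 1, the order of z divides 73 < 511; not primitive.

No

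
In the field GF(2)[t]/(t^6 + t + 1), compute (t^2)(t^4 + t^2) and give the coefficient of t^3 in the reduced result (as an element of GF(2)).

Multiply in GF(2)[t]: (t^2)·(t^4 + t^2) = t^6 + t^4.
Reduce using t^6 ≡ t + 1 (mod t^6 + t + 1).
Reduced: t^4 + t + 1.

0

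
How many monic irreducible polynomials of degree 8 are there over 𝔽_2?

30

The number of monic irreducibles of degree 8 over GF(2) is (1/8)·Σ_{d∣8} μ(8/d) 2^d.
Divisors of 8: 1, 2, 4, 8; μ(8/d) for each: 0, 0, -1, 1.
Σ = − 2^4 + 2^8 = 240.
N = 240/8 = 30.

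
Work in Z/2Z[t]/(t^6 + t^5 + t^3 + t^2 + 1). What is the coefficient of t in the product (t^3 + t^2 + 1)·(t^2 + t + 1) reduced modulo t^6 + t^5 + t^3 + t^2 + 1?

1

Multiply in Z/2Z[t]: (t^3 + t^2 + 1)·(t^2 + t + 1) = t^5 + t + 1.
Reduced: t^5 + t + 1.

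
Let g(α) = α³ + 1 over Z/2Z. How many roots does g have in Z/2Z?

1

Evaluate at each of the 2 elements of Z/2Z:
g(0) = 1; g(1) = 0 → root.
Roots: {1}.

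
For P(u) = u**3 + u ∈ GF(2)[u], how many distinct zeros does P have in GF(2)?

2

Evaluate at each of the 2 elements of GF(2):
P(0) = 0 → root; P(1) = 0 → root.
Roots: {0, 1}.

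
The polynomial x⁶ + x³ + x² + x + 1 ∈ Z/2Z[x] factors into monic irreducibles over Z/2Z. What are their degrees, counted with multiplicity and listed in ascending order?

2, 4

Write h(x) = x⁶ + x³ + x² + x + 1.
Roots in Z/2Z: h(0) = 1; h(1) = 1.
Complete factorization: h(x) = (x² + x + 1)·(x⁴ + x³ + 1).
Factor degrees with multiplicity: 2 + 4 = 6.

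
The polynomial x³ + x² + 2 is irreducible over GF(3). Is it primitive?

No

Write f(x) = x³ + x² + 2.
|GF(3^3)^×| = 3^3 − 1 = 26. Prime factorization: 26 = 2·13.
f is primitive ⇔ x has order 26 in GF(3)[x]/(f), i.e. x^(26/q) ≠ 1 for each prime q | 26.
x^(13) mod f = 1
x^(2) mod f = x².
Since x^(13) = 1, the order of x divides 13 < 26; not primitive.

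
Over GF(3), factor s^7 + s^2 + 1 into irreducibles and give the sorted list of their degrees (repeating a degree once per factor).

Write f(s) = s^7 + s^2 + 1.
Roots in GF(3): f(0) = 1; f(1) = 0 → root; f(2) = 1.
Linear factors from roots: (s + 2).
Complete factorization: f(s) = (s + 2)^2·(s^2 + s + 2)·(s^3 + s^2 + 2).
Factor degrees with multiplicity: 1 + 1 + 2 + 3 = 7.

1, 1, 2, 3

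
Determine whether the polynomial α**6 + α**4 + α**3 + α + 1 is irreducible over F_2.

Yes

Write h(α) = α**6 + α**4 + α**3 + α + 1.
Check for roots in F_2: h(0) = 1; h(1) = 1.
No roots, so no linear factors.
Monic irreducibles of degree 2 over GF(2): α**2 + α + 1.
None of them divide h (all give nonzero remainder).
Monic irreducibles of degree 3 over GF(2): α**3 + α + 1, α**3 + α**2 + 1.
None of them divide h (all give nonzero remainder).
No irreducible factor of degree ≤ 3 exists, so h is irreducible over GF(2).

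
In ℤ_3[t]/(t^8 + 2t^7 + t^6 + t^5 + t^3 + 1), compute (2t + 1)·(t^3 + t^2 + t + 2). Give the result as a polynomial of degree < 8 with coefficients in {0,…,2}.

2t^4 + 2t + 2

Multiply in ℤ_3[t]: (2t + 1)·(t^3 + t^2 + t + 2) = 2t^4 + 2t + 2.
Reduced: 2t^4 + 2t + 2.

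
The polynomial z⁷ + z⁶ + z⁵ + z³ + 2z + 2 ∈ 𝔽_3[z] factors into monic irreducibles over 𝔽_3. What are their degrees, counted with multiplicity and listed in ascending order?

7

Write h(z) = z⁷ + z⁶ + z⁵ + z³ + 2z + 2.
Roots in 𝔽_3: h(0) = 2; h(1) = 2; h(2) = 1.
Complete factorization: h(z) = (z⁷ + z⁶ + z⁵ + z³ + 2z + 2).
Factor degrees with multiplicity: 7 = 7.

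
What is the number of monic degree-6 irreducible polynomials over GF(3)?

116

The number of monic irreducibles of degree 6 over GF(3) is (1/6)·Σ_{d∣6} μ(6/d) 3^d.
Divisors of 6: 1, 2, 3, 6; μ(6/d) for each: 1, -1, -1, 1.
Σ = 3^1 − 3^2 − 3^3 + 3^6 = 696.
N = 696/6 = 116.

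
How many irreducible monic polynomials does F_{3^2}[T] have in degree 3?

By the necklace-counting formula, N_9(3) = (1/3) Σ_{d|3} μ(3/d)·9^d.
Divisors of 3: 1, 3; μ(3/d) for each: -1, 1.
Σ = − 9^1 + 9^3 = 720.
N = 720/3 = 240.

240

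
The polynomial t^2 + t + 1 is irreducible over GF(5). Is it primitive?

No

Write f(t) = t^2 + t + 1.
|GF(5^2)^×| = 5^2 − 1 = 24. Prime factorization: 24 = 2^3·3.
f is primitive ⇔ t has order 24 in GF(5)[t]/(f), i.e. t^(24/q) ≠ 1 for each prime q | 24.
t^(12) mod f = 1
t^(8) mod f = 4t + 4.
Since t^(12) = 1, the order of t divides 12 < 24; not primitive.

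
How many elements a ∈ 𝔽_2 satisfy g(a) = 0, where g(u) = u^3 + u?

2

Evaluate at each of the 2 elements of 𝔽_2:
g(0) = 0 → root; g(1) = 0 → root.
Roots: {0, 1}.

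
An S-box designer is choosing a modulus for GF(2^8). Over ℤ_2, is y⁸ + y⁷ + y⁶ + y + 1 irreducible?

Write P(y) = y⁸ + y⁷ + y⁶ + y + 1.
Check for roots in ℤ_2: P(0) = 1; P(1) = 1.
No roots, so no linear factors.
Monic irreducibles of degree 2 over GF(2): y² + y + 1.
None of them divide P (all give nonzero remainder).
Monic irreducibles of degree 3 over GF(2): y³ + y + 1, y³ + y² + 1.
None of them divide P (all give nonzero remainder).
Monic irreducibles of degree 4 over GF(2): y⁴ + y + 1, y⁴ + y³ + 1, y⁴ + y³ + y² + y + 1.
None of them divide P (all give nonzero remainder).
No irreducible factor of degree ≤ 4 exists, so P is irreducible over GF(2).

Yes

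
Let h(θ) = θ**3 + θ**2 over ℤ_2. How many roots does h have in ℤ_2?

2

Evaluate at each of the 2 elements of ℤ_2:
h(0) = 0 → root; h(1) = 0 → root.
Roots: {0, 1}.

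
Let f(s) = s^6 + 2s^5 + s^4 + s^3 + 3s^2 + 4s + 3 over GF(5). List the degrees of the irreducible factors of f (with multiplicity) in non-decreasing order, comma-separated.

Roots in GF(5): f(0) = 3; f(1) = 0 → root; f(2) = 0 → root; f(3) = 0 → root; f(4) = 1.
Linear factors from roots: (s + 4), (s + 3), (s + 2).
Complete factorization: f(s) = (s + 3)·(s + 4)·(s + 2)^2·(s^2 + s + 1).
Factor degrees with multiplicity: 1 + 1 + 1 + 1 + 2 = 6.

1, 1, 1, 1, 2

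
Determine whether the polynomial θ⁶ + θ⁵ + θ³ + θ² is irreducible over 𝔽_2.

Write f(θ) = θ⁶ + θ⁵ + θ³ + θ².
Check for roots in 𝔽_2: f(0) = 0 → root; f(1) = 0 → root.
f(0) = 0, so (θ) divides f(θ); f is reducible.

No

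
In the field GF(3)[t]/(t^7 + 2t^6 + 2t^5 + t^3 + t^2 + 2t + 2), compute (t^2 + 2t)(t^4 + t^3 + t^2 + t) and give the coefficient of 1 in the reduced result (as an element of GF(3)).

0

Multiply in GF(3)[t]: (t^2 + 2t)·(t^4 + t^3 + t^2 + t) = t^6 + 2t^2.
Reduced: t^6 + 2t^2.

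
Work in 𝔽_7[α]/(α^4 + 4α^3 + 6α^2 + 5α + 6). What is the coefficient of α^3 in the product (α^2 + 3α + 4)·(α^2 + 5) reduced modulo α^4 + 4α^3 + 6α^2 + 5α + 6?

Multiply in 𝔽_7[α]: (α^2 + 3α + 4)·(α^2 + 5) = α^4 + 3α^3 + 2α^2 + α + 6.
Reduce using α^4 ≡ 3α^3 + α^2 + 2α + 1 (mod α^4 + 4α^3 + 6α^2 + 5α + 6).
Reduced: 6α^3 + 3α^2 + 3α.

6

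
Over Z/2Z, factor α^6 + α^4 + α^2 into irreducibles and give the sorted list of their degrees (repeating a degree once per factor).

Write g(α) = α^6 + α^4 + α^2.
Roots in Z/2Z: g(0) = 0 → root; g(1) = 1.
Linear factors from roots: (α).
Complete factorization: g(α) = (α)^2·(α^2 + α + 1)^2.
Factor degrees with multiplicity: 1 + 1 + 2 + 2 = 6.

1, 1, 2, 2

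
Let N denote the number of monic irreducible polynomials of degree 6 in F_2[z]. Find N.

x^(2^6) − x is the product of all monic irreducibles of degree dividing 6; Möbius inversion gives N = (1/6) Σ μ(6/d)·2^d.
Divisors of 6: 1, 2, 3, 6; μ(6/d) for each: 1, -1, -1, 1.
Σ = 2^1 − 2^2 − 2^3 + 2^6 = 54.
N = 54/6 = 9.

9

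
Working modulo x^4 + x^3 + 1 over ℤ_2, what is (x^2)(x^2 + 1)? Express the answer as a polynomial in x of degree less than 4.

x^3 + x^2 + 1

Multiply in ℤ_2[x]: (x^2)·(x^2 + 1) = x^4 + x^2.
Reduce using x^4 ≡ x^3 + 1 (mod x^4 + x^3 + 1).
Reduced: x^3 + x^2 + 1.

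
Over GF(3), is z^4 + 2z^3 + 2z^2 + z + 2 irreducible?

Write m(z) = z^4 + 2z^3 + 2z^2 + z + 2.
Check for roots in GF(3): m(0) = 2; m(1) = 2; m(2) = 2.
No roots, so no linear factors.
Monic irreducibles of degree 2 over GF(3): z^2 + 1, z^2 + z + 2, z^2 + 2z + 2.
None of them divide m (all give nonzero remainder).
No irreducible factor of degree ≤ 2 exists, so m is irreducible over GF(3).

Yes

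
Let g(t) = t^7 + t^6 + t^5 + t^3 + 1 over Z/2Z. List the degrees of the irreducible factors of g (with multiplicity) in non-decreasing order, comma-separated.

Roots in Z/2Z: g(0) = 1; g(1) = 1.
Complete factorization: g(t) = (t^2 + t + 1)^2·(t^3 + t^2 + 1).
Factor degrees with multiplicity: 2 + 2 + 3 = 7.

2, 2, 3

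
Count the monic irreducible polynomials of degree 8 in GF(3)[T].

810

x^(3^8) − x is the product of all monic irreducibles of degree dividing 8; Möbius inversion gives N = (1/8) Σ μ(8/d)·3^d.
Divisors of 8: 1, 2, 4, 8; μ(8/d) for each: 0, 0, -1, 1.
Σ = − 3^4 + 3^8 = 6480.
N = 6480/8 = 810.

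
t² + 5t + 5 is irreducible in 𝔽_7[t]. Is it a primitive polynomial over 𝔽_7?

Yes

Write f(t) = t² + 5t + 5.
|GF(7^2)^×| = 7^2 − 1 = 48. Prime factorization: 48 = 2^4·3.
f is primitive ⇔ t has order 48 in GF(7)[t]/(f), i.e. t^(48/q) ≠ 1 for each prime q | 48.
t^(24) mod f = 6.
t^(16) mod f = 4.
None equal 1, so t has full order 48; f is primitive.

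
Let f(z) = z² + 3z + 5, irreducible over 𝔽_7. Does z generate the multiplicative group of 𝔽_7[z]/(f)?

|GF(7^2)^×| = 7^2 − 1 = 48. Prime factorization: 48 = 2^4·3.
f is primitive ⇔ z has order 48 in GF(7)[z]/(f), i.e. z^(48/q) ≠ 1 for each prime q | 48.
z^(24) mod f = 6.
z^(16) mod f = 4.
None equal 1, so z has full order 48; f is primitive.

Yes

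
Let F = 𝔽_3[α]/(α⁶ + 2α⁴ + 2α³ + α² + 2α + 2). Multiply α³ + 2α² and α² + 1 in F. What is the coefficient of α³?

1

Multiply in 𝔽_3[α]: (α³ + 2α²)·(α² + 1) = α⁵ + 2α⁴ + α³ + 2α².
Reduced: α⁵ + 2α⁴ + α³ + 2α².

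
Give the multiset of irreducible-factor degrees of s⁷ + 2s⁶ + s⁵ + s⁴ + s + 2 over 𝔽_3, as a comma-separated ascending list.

2, 2, 3

Write f(s) = s⁷ + 2s⁶ + s⁵ + s⁴ + s + 2.
Roots in 𝔽_3: f(0) = 2; f(1) = 2; f(2) = 2.
Complete factorization: f(s) = (s² + s + 2)^2·(s³ + 2s + 2).
Factor degrees with multiplicity: 2 + 2 + 3 = 7.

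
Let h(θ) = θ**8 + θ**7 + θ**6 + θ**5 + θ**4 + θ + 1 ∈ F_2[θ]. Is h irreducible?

Yes

Check for roots in F_2: h(0) = 1; h(1) = 1.
No roots, so no linear factors.
Monic irreducibles of degree 2 over GF(2): θ**2 + θ + 1.
None of them divide h (all give nonzero remainder).
Monic irreducibles of degree 3 over GF(2): θ**3 + θ + 1, θ**3 + θ**2 + 1.
None of them divide h (all give nonzero remainder).
Monic irreducibles of degree 4 over GF(2): θ**4 + θ + 1, θ**4 + θ**3 + 1, θ**4 + θ**3 + θ**2 + θ + 1.
None of them divide h (all give nonzero remainder).
No irreducible factor of degree ≤ 4 exists, so h is irreducible over GF(2).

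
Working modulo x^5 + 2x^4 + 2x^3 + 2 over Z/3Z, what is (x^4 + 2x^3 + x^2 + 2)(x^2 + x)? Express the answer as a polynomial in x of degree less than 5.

Multiply in Z/3Z[x]: (x^4 + 2x^3 + x^2 + 2)·(x^2 + x) = x^6 + x^3 + 2x^2 + 2x.
Reduce using x^5 ≡ x^4 + x^3 + 1 (mod x^5 + 2x^4 + 2x^3 + 2).
Reduced: 2x^4 + 2x^3 + 2x^2 + 1.

2x^4 + 2x^3 + 2x^2 + 1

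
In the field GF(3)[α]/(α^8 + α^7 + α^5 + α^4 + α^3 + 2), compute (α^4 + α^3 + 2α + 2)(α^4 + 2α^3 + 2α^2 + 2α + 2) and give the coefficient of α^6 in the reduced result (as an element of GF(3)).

Multiply in GF(3)[α]: (α^4 + α^3 + 2α + 2)·(α^4 + 2α^3 + 2α^2 + 2α + 2) = α^8 + α^6 + α^4 + α^3 + 2α^2 + 2α + 1.
Reduce using α^8 ≡ 2α^7 + 2α^5 + 2α^4 + 2α^3 + 1 (mod α^8 + α^7 + α^5 + α^4 + α^3 + 2).
Reduced: 2α^7 + α^6 + 2α^5 + 2α^2 + 2α + 2.

1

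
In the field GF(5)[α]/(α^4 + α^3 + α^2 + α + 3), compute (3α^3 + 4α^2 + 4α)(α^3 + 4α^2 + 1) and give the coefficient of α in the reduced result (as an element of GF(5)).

1

Multiply in GF(5)[α]: (3α^3 + 4α^2 + 4α)·(α^3 + 4α^2 + 1) = 3α^6 + α^5 + 4α^3 + 4α^2 + 4α.
Reduce using α^4 ≡ 4α^3 + 4α^2 + 4α + 2 (mod α^4 + α^3 + α^2 + α + 3).
Reduced: 4α^3 + 3α^2 + α + 3.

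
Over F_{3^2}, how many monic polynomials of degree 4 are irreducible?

x^(9^4) − x is the product of all monic irreducibles of degree dividing 4; Möbius inversion gives N = (1/4) Σ μ(4/d)·9^d.
Divisors of 4: 1, 2, 4; μ(4/d) for each: 0, -1, 1.
Σ = − 9^2 + 9^4 = 6480.
N = 6480/4 = 1620.

1620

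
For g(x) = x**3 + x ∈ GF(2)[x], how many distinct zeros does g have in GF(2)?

2

Evaluate at each of the 2 elements of GF(2):
g(0) = 0 → root; g(1) = 0 → root.
Roots: {0, 1}.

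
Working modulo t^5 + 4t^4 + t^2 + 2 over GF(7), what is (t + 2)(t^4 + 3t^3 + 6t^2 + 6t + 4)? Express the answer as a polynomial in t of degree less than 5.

Multiply in GF(7)[t]: (t + 2)·(t^4 + 3t^3 + 6t^2 + 6t + 4) = t^5 + 5t^4 + 5t^3 + 4t^2 + 2t + 1.
Reduce using t^5 ≡ 3t^4 + 6t^2 + 5 (mod t^5 + 4t^4 + t^2 + 2).
Reduced: t^4 + 5t^3 + 3t^2 + 2t + 6.

t^4 + 5t^3 + 3t^2 + 2t + 6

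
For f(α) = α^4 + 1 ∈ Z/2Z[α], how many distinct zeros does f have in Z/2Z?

Evaluate at each of the 2 elements of Z/2Z:
f(0) = 1; f(1) = 0 → root.
Roots: {1}.

1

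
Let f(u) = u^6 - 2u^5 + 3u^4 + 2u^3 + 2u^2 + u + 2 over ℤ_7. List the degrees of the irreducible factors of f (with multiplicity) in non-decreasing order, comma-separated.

1, 1, 1, 3

Linear factors from roots: (u + 3), (u + 2), (u + 1).
Complete factorization: f(u) = (u + 1)·(u + 2)·(u + 3)·(u^3 - u^2 - 2u - 2).
Factor degrees with multiplicity: 1 + 1 + 1 + 3 = 6.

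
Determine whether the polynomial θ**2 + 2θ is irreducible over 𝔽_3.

Write m(θ) = θ**2 + 2θ.
Check for roots in 𝔽_3: m(0) = 0 → root; m(1) = 0 → root; m(2) = 2.
m(0) = 0, so (θ) divides m(θ); m is reducible.

No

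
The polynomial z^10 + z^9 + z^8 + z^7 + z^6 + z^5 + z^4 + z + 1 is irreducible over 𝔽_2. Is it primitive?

Write f(z) = z^10 + z^9 + z^8 + z^7 + z^6 + z^5 + z^4 + z + 1.
|GF(2^10)^×| = 2^10 − 1 = 1023. Prime factorization: 1023 = 3·11·31.
f is primitive ⇔ z has order 1023 in GF(2)[z]/(f), i.e. z^(1023/q) ≠ 1 for each prime q | 1023.
z^(341) mod f = z^8 + z^7 + z^5 + z^3 + z^2 + z + 1.
z^(93) mod f = z^9 + z^7 + z^6 + z^5 + z^4 + z^3 + z.
z^(33) mod f = z^9 + z^8 + z^7 + z^4 + z^3 + z^2.
None equal 1, so z has full order 1023; f is primitive.

Yes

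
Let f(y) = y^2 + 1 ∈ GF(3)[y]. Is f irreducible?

Yes

Check for roots in GF(3): f(0) = 1; f(1) = 2; f(2) = 2.
No roots. A degree-2 polynomial over a field with no linear factor is irreducible.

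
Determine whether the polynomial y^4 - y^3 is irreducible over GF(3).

Write m(y) = y^4 - y^3.
Check for roots in GF(3): m(0) = 0 → root; m(1) = 0 → root; m(2) = 2.
m(0) = 0, so (y) divides m(y); m is reducible.

No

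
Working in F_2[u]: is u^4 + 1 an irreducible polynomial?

Write h(u) = u^4 + 1.
Check for roots in F_2: h(0) = 1; h(1) = 0 → root.
h(1) = 0, so (u − 1) divides h(u); h is reducible.

No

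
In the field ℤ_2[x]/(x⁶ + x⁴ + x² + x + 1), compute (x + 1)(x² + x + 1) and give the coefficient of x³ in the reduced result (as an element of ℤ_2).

Multiply in ℤ_2[x]: (x + 1)·(x² + x + 1) = x³ + 1.
Reduced: x³ + 1.

1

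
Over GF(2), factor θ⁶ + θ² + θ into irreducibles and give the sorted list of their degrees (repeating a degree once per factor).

Write g(θ) = θ⁶ + θ² + θ.
Roots in GF(2): g(0) = 0 → root; g(1) = 1.
Linear factors from roots: (θ).
Complete factorization: g(θ) = (θ)·(θ² + θ + 1)·(θ³ + θ² + 1).
Factor degrees with multiplicity: 1 + 2 + 3 = 6.

1, 2, 3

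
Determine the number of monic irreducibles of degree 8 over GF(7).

By the necklace-counting formula, N_7(8) = (1/8) Σ_{d|8} μ(8/d)·7^d.
Divisors of 8: 1, 2, 4, 8; μ(8/d) for each: 0, 0, -1, 1.
Σ = − 7^4 + 7^8 = 5762400.
N = 5762400/8 = 720300.

720300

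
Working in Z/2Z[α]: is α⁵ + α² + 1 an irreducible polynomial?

Write f(α) = α⁵ + α² + 1.
Check for roots in Z/2Z: f(0) = 1; f(1) = 1.
No roots, so no linear factors.
Monic irreducibles of degree 2 over GF(2): α² + α + 1.
None of them divide f (all give nonzero remainder).
No irreducible factor of degree ≤ 2 exists, so f is irreducible over GF(2).

Yes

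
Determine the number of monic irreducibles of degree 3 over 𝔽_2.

The number of monic irreducibles of degree 3 over GF(2) is (1/3)·Σ_{d∣3} μ(3/d) 2^d.
Divisors of 3: 1, 3; μ(3/d) for each: -1, 1.
Σ = − 2^1 + 2^3 = 6.
N = 6/3 = 2.

2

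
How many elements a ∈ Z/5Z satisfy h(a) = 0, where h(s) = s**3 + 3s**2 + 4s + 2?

Evaluate at each of the 5 elements of Z/5Z:
h(0) = 2; h(1) = 0 → root; h(2) = 0 → root; h(3) = 3; h(4) = 0 → root.
Roots: {1, 2, 4}.

3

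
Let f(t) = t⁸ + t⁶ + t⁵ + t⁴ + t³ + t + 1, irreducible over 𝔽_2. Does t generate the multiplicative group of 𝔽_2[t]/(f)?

|GF(2^8)^×| = 2^8 − 1 = 255. Prime factorization: 255 = 3·5·17.
f is primitive ⇔ t has order 255 in GF(2)[t]/(f), i.e. t^(255/q) ≠ 1 for each prime q | 255.
t^(85) mod f = 1
t^(51) mod f = t⁶ + t⁵ + t⁴ + t³.
t^(15) mod f = t⁷ + t⁵ + t⁴ + t³ + t².
Since t^(85) = 1, the order of t divides 85 < 255; not primitive.

No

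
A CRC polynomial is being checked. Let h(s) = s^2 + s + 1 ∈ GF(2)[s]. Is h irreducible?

Check for roots in GF(2): h(0) = 1; h(1) = 1.
No roots. A degree-2 polynomial over a field with no linear factor is irreducible.

Yes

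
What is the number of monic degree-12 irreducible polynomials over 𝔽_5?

Gauss's count: N_{5}(12) = (1/12) Σ_{d|12} μ(12/d)·5^d.
Divisors of 12: 1, 2, 3, 4, 6, 12; μ(12/d) for each: 0, 1, 0, -1, -1, 1.
Σ = 5^2 − 5^4 − 5^6 + 5^12 = 244124400.
N = 244124400/12 = 20343700.

20343700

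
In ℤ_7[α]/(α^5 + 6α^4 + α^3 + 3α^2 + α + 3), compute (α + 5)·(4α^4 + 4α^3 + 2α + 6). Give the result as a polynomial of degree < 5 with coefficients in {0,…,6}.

Multiply in ℤ_7[α]: (α + 5)·(4α^4 + 4α^3 + 2α + 6) = 4α^5 + 3α^4 + 6α^3 + 2α^2 + 2α + 2.
Reduce using α^5 ≡ α^4 + 6α^3 + 4α^2 + 6α + 4 (mod α^5 + 6α^4 + α^3 + 3α^2 + α + 3).
Reduced: 2α^3 + 4α^2 + 5α + 4.

2α^3 + 4α^2 + 5α + 4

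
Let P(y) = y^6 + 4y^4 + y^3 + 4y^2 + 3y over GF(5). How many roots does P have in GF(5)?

3

Evaluate at each of the 5 elements of GF(5):
P(0) = 0 → root; P(1) = 3; P(2) = 3; P(3) = 0 → root; P(4) = 0 → root.
Roots: {0, 3, 4}.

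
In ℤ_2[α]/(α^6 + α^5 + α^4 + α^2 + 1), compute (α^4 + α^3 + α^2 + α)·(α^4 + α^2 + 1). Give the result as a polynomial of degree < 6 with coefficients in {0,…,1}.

α^5 + α^2 + α + 1

Multiply in ℤ_2[α]: (α^4 + α^3 + α^2 + α)·(α^4 + α^2 + 1) = α^8 + α^7 + α^2 + α.
Reduce using α^6 ≡ α^5 + α^4 + α^2 + 1 (mod α^6 + α^5 + α^4 + α^2 + 1).
Reduced: α^5 + α^2 + α + 1.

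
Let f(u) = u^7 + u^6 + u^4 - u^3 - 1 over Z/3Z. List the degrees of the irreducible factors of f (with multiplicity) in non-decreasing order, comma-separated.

7

Roots in Z/3Z: f(0) = 2; f(1) = 1; f(2) = 1.
Complete factorization: f(u) = (u^7 + u^6 + u^4 - u^3 - 1).
Factor degrees with multiplicity: 7 = 7.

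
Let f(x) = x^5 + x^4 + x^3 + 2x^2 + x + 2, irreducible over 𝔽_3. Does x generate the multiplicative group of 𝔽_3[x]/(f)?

No

|GF(3^5)^×| = 3^5 − 1 = 242. Prime factorization: 242 = 2·11^2.
f is primitive ⇔ x has order 242 in GF(3)[x]/(f), i.e. x^(242/q) ≠ 1 for each prime q | 242.
x^(121) mod f = 1
x^(22) mod f = 2x^4 + 2x^3 + 2.
Since x^(121) = 1, the order of x divides 121 < 242; not primitive.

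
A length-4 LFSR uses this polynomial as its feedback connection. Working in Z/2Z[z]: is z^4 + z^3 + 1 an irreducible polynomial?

Write f(z) = z^4 + z^3 + 1.
Check for roots in Z/2Z: f(0) = 1; f(1) = 1.
No roots, so no linear factors.
Monic irreducibles of degree 2 over GF(2): z^2 + z + 1.
None of them divide f (all give nonzero remainder).
No irreducible factor of degree ≤ 2 exists, so f is irreducible over GF(2).

Yes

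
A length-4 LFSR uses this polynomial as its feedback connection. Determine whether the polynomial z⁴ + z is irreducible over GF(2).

No

Write f(z) = z⁴ + z.
Check for roots in GF(2): f(0) = 0 → root; f(1) = 0 → root.
f(0) = 0, so (z) divides f(z); f is reducible.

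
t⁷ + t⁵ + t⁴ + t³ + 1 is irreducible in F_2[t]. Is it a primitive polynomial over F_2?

Write f(t) = t⁷ + t⁵ + t⁴ + t³ + 1.
|GF(2^7)^×| = 2^7 − 1 = 127. Prime factorization: 127 = 127.
f is primitive ⇔ t has order 127 in GF(2)[t]/(f), i.e. t^(127/q) ≠ 1 for each prime q | 127.
t^(1) mod f = t.
None equal 1, so t has full order 127; f is primitive.

Yes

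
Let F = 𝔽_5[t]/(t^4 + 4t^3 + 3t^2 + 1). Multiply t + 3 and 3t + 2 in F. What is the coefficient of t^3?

0

Multiply in 𝔽_5[t]: (t + 3)·(3t + 2) = 3t^2 + t + 1.
Reduced: 3t^2 + t + 1.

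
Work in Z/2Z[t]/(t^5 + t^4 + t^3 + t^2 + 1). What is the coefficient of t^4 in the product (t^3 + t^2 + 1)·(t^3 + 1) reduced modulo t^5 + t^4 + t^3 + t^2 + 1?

1

Multiply in Z/2Z[t]: (t^3 + t^2 + 1)·(t^3 + 1) = t^6 + t^5 + t^2 + 1.
Reduce using t^5 ≡ t^4 + t^3 + t^2 + 1 (mod t^5 + t^4 + t^3 + t^2 + 1).
Reduced: t^4 + t^3 + t^2 + t + 1.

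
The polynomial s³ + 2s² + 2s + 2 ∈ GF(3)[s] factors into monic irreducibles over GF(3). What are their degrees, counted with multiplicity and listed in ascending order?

3

Write h(s) = s³ + 2s² + 2s + 2.
Roots in GF(3): h(0) = 2; h(1) = 1; h(2) = 1.
Complete factorization: h(s) = (s³ + 2s² + 2s + 2).
Factor degrees with multiplicity: 3 = 3.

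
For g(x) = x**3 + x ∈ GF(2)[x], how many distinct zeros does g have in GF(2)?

2

Evaluate at each of the 2 elements of GF(2):
g(0) = 0 → root; g(1) = 0 → root.
Roots: {0, 1}.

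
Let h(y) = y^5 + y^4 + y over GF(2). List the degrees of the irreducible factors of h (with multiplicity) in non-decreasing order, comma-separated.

Roots in GF(2): h(0) = 0 → root; h(1) = 1.
Linear factors from roots: (y).
Complete factorization: h(y) = (y)·(y^4 + y^3 + 1).
Factor degrees with multiplicity: 1 + 4 = 5.

1, 4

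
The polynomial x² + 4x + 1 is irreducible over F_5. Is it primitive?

Write f(x) = x² + 4x + 1.
|GF(5^2)^×| = 5^2 − 1 = 24. Prime factorization: 24 = 2^3·3.
f is primitive ⇔ x has order 24 in GF(5)[x]/(f), i.e. x^(24/q) ≠ 1 for each prime q | 24.
x^(12) mod f = 1
x^(8) mod f = x + 4.
Since x^(12) = 1, the order of x divides 12 < 24; not primitive.

No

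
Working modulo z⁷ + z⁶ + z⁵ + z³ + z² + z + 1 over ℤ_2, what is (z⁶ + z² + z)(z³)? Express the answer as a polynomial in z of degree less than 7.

z^6 + z^4 + z

Multiply in ℤ_2[z]: (z⁶ + z² + z)·(z³) = z⁹ + z⁵ + z⁴.
Reduce using z⁷ ≡ z⁶ + z⁵ + z³ + z² + z + 1 (mod z⁷ + z⁶ + z⁵ + z³ + z² + z + 1).
Reduced: z⁶ + z⁴ + z.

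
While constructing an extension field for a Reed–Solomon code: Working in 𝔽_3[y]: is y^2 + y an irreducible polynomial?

Write h(y) = y^2 + y.
Check for roots in 𝔽_3: h(0) = 0 → root; h(1) = 2; h(2) = 0 → root.
h(0) = 0, so (y) divides h(y); h is reducible.

No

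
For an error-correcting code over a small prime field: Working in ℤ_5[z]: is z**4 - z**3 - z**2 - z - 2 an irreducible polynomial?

Write m(z) = z**4 - z**3 - z**2 - z - 2.
Check for roots in ℤ_5: m(0) = 3; m(1) = 1; m(2) = 0 → root; m(3) = 0 → root; m(4) = 0 → root.
m(2) = 0, so (z − 2) divides m(z); m is reducible.

No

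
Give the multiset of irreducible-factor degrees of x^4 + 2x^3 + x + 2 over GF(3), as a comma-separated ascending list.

Write f(x) = x^4 + 2x^3 + x + 2.
Roots in GF(3): f(0) = 2; f(1) = 0 → root; f(2) = 0 → root.
Linear factors from roots: (x + 2), (x + 1).
Complete factorization: f(x) = (x + 2)·(x + 1)^3.
Factor degrees with multiplicity: 1 + 1 + 1 + 1 = 4.

1, 1, 1, 1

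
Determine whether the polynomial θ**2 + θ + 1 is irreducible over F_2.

Yes

Write m(θ) = θ**2 + θ + 1.
Check for roots in F_2: m(0) = 1; m(1) = 1.
No roots. A degree-2 polynomial over a field with no linear factor is irreducible.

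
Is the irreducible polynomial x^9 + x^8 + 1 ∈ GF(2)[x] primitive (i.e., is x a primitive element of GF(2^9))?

Write f(x) = x^9 + x^8 + 1.
|GF(2^9)^×| = 2^9 − 1 = 511. Prime factorization: 511 = 7·73.
f is primitive ⇔ x has order 511 in GF(2)[x]/(f), i.e. x^(511/q) ≠ 1 for each prime q | 511.
x^(73) mod f = 1
x^(7) mod f = x^7.
Since x^(73) = 1, the order of x divides 73 < 511; not primitive.

No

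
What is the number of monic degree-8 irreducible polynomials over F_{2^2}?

By the necklace-counting formula, N_4(8) = (1/8) Σ_{d|8} μ(8/d)·4^d.
Divisors of 8: 1, 2, 4, 8; μ(8/d) for each: 0, 0, -1, 1.
Σ = − 4^4 + 4^8 = 65280.
N = 65280/8 = 8160.

8160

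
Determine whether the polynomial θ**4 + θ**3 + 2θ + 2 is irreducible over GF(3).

No

Write h(θ) = θ**4 + θ**3 + 2θ + 2.
Check for roots in GF(3): h(0) = 2; h(1) = 0 → root; h(2) = 0 → root.
h(1) = 0, so (θ − 1) divides h(θ); h is reducible.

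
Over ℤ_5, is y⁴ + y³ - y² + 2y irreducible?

No

Write f(y) = y⁴ + y³ - y² + 2y.
Check for roots in ℤ_5: f(0) = 0 → root; f(1) = 3; f(2) = 4; f(3) = 0 → root; f(4) = 2.
f(0) = 0, so (y) divides f(y); f is reducible.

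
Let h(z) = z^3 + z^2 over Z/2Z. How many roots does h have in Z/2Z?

Evaluate at each of the 2 elements of Z/2Z:
h(0) = 0 → root; h(1) = 0 → root.
Roots: {0, 1}.

2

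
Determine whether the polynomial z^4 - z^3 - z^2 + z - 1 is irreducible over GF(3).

Write f(z) = z^4 - z^3 - z^2 + z - 1.
Check for roots in GF(3): f(0) = 2; f(1) = 2; f(2) = 2.
No roots, so no linear factors.
Monic irreducibles of degree 2 over GF(3): z^2 + 1, z^2 + z - 1, z^2 - z - 1.
None of them divide f (all give nonzero remainder).
No irreducible factor of degree ≤ 2 exists, so f is irreducible over GF(3).

Yes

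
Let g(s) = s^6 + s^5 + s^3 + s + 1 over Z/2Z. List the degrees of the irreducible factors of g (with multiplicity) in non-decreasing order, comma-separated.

Roots in Z/2Z: g(0) = 1; g(1) = 1.
Complete factorization: g(s) = (s^2 + s + 1)^3.
Factor degrees with multiplicity: 2 + 2 + 2 = 6.

2, 2, 2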